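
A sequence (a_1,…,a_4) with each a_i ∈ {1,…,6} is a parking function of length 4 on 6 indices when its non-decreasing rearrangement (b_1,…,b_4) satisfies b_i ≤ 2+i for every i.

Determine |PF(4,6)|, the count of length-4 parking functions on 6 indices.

1029

#PF = 3·7^3 = 3 · 343 = 1029 (Pollak)
Check (5,5,1,3) → sorted (1,3,5,5): b_i ≤ 2+i ∀i, a PF.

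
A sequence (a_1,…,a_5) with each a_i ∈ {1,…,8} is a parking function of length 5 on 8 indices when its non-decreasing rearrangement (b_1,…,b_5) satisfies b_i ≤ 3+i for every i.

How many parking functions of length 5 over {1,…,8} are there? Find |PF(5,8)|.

Count = 4·9^4 = 4·6561 = 26244 [KW]
E.g. (4,7,6,6,5) → sorted (4,5,6,6,7): b_i ≤ 3+i ∀i, a PF.

26244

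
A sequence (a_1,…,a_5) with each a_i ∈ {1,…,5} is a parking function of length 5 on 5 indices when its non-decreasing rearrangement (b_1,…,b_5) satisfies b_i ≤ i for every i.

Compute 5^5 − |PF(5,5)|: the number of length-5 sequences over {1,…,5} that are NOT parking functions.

1829

#PF = (6−5)·6^(5−1) = 1 · 1296 = 1296 (Konheim–Weiss)
Example (4,4,4,4,3) → sorted (3,4,4,4,4): b_1=3>1, not a PF.
Total 3125; non-PF = 3125−1296 = 1829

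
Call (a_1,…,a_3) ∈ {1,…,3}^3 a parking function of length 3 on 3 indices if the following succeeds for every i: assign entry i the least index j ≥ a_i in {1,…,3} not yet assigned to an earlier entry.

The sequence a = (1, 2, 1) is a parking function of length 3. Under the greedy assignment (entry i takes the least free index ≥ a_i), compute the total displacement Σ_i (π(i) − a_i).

2

Σπ(i) = 1+…+3 = 6; Σa = 1+2+1 = 4; disp = 6−4 = 2.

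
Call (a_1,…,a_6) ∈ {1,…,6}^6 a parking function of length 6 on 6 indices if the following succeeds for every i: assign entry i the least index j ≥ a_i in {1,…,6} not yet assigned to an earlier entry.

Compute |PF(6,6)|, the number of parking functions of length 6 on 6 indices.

|PF| = (7−6)·7^(6−1) = 1×16807 = 16807
One tuple (5,5,4,2,3,1) → sorted (1,2,3,4,5,5): b_i ≤ i ∀i, a PF.

16807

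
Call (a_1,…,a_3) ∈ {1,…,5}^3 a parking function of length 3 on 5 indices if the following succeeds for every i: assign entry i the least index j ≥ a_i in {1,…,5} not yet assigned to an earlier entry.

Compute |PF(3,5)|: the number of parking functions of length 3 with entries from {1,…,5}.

Count = (5+1−3)·(5+1)^{3−1} = 3·36 = 108 [KW]
Check (5,3,2) → sorted (2,3,5): b_i ≤ 2+i ∀i, a PF.

108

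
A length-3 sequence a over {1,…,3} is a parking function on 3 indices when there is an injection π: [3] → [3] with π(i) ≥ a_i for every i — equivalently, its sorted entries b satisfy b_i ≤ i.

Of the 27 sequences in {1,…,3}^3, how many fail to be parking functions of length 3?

|PF(3,3)| = (4−3)·4^(3−1) = 1·16 = 16 (Konheim–Weiss)
E.g. (3,3,3) → sorted (3,3,3): b_1=3>1, not a PF.
So 27 − 16 = 11 fail.

11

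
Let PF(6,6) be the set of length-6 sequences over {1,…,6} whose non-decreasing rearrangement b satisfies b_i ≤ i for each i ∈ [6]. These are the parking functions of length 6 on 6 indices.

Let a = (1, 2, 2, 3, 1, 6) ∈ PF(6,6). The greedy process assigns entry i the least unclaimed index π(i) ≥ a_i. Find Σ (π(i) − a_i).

6

Σπ = 21 ({1..6} each once); Σa = 1+2+2+3+1+6 = 15; disp = 21−15 = 6.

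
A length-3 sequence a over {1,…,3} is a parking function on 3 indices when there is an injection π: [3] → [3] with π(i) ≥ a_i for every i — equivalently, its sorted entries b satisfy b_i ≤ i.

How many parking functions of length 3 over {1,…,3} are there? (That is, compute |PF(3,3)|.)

16

#PF = (3−3+1)·(3+1)^(3−1) = 1·16 = 16 (Pollak)
Check (3,1,1) → sorted (1,1,3): b_i ≤ i ∀i, a PF.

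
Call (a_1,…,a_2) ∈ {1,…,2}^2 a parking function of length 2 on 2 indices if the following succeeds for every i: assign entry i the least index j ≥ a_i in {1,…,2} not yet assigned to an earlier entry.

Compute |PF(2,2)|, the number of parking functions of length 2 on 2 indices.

3

Count = (2−2+1)·(2+1)^(2−1) = 1·3 = 3
Example (1,1) → sorted (1,1): b_i ≤ i ∀i, a PF.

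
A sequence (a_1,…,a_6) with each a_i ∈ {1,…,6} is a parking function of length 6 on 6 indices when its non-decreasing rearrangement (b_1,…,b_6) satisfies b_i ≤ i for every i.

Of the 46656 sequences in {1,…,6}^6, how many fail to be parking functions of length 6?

|PF(6,6)| = 1·7^5 = 1 · 16807 = 16807 (Konheim–Weiss)
E.g. (5,6,6,6,4,2) → sorted (2,4,5,6,6,6): b_1=2>1, not a PF.
Total 46656; non-PF = 46656−16807 = 29849

29849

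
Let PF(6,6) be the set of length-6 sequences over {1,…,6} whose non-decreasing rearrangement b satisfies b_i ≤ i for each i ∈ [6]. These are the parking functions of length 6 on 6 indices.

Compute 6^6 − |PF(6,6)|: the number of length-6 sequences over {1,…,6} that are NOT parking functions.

29849

#PF = (6+1−6)·(6+1)^{6−1} = 1·16807 = 16807 (Pollak)
Check (4,5,5,4,3,4) → sorted (3,4,4,4,5,5): b_1=3>1, not a PF.
So 46656 − 16807 = 29849 fail.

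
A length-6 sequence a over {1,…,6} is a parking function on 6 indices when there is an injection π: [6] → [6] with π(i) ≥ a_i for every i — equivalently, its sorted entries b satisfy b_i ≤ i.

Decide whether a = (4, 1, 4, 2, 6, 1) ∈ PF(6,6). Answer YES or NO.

YES

Order a: b = (1, 1, 2, 4, 4, 6).
  b_1=1 ≤ 1
  b_2=1 ≤ 2
  b_3=2 ≤ 3
  b_4=4 ≤ 4
  b_5=4 ≤ 5
  b_6=6 ≤ 6
All bounds hold ⇒ YES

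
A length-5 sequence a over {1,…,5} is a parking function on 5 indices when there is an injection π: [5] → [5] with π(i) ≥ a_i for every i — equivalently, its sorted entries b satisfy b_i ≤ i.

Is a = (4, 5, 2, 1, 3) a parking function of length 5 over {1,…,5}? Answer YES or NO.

YES

Sorted: b = (1, 2, 3, 4, 5).
  b_1=1 ≤ 1
  b_2=2 ≤ 2
  b_3=3 ≤ 3
  b_4=4 ≤ 4
  b_5=5 ≤ 5
All bounds hold ⇒ YES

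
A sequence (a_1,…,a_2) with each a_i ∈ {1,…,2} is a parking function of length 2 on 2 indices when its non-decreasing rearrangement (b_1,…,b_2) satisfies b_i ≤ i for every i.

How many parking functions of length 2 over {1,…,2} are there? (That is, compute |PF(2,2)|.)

3

Count = (3−2)·3^(2−1) = 1 · 3 = 3 (Pollak)
Check (1,1) → sorted (1,1): b_i ≤ i ∀i, a PF.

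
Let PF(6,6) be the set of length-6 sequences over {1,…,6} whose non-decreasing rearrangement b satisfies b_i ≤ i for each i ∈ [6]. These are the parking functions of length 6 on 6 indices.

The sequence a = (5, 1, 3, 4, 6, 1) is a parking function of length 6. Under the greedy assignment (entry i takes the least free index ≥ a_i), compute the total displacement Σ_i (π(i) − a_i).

1

Σπ(i) = 1+…+6 = 21; Σa = 5+1+3+4+6+1 = 20; disp = 21−20 = 1.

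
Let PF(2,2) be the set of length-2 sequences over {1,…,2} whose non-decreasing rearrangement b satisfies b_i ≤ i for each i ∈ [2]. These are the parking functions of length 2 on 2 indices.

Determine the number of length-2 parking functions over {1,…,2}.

#PF = (3−2)·3^(2−1) = 1·3 = 3 (Pollak)
One tuple (2,1) → sorted (1,2): b_i ≤ i ∀i, a PF.

3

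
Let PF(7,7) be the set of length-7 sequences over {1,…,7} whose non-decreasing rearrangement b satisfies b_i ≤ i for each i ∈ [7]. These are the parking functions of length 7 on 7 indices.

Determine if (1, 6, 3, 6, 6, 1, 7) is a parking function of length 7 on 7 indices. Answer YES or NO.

NO

Sorted: b = (1, 1, 3, 6, 6, 6, 7).
  b_1=1 ≤ 1
  b_2=1 ≤ 2
  b_3=3 ≤ 3
  b_4=6 > 4
  fails at i=4 ⇒ NO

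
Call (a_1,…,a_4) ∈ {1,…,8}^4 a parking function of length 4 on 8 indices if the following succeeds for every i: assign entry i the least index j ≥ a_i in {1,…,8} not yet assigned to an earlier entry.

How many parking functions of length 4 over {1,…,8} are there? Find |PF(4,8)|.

3645

|PF(4,8)| = 5·9^3 = 5·729 = 3645
Example (6,5,1,1) → sorted (1,1,5,6): b_i ≤ 4+i ∀i, a PF.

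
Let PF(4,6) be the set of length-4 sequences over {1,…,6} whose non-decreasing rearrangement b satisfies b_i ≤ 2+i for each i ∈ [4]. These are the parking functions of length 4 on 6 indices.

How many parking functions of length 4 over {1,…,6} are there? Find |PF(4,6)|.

1029

#PF = (7−4)·7^(4−1) = 3×343 = 1029 (Konheim–Weiss)
Check (4,1,1,1) → sorted (1,1,1,4): b_i ≤ 2+i ∀i, a PF.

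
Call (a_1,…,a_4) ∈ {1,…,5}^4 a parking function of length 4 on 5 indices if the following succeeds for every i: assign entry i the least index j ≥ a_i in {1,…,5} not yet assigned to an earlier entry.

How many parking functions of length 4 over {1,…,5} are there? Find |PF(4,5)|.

|PF| = (5+1−4)·(5+1)^{4−1} = 2×216 = 432 (Pollak)
E.g. (3,3,2,3) → sorted (2,3,3,3): b_i ≤ 1+i ∀i, a PF.

432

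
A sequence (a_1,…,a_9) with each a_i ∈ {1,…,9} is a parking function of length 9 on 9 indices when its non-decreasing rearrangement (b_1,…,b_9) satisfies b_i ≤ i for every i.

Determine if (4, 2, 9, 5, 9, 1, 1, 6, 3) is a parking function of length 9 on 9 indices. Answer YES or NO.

Rearranged: b = (1, 1, 2, 3, 4, 5, 6, 9, 9).
  b_1=1 ≤ 1
  b_2=1 ≤ 2
  b_3=2 ≤ 3
  b_4=3 ≤ 4
  b_5=4 ≤ 5
  b_6=5 ≤ 6
  b_7=6 ≤ 7
  b_8=9 > 8
  fails at i=8 ⇒ NO

NO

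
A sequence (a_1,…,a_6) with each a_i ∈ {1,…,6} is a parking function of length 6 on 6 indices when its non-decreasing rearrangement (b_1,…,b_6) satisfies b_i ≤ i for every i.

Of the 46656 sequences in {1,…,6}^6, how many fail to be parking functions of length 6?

29849

|PF| = (6+1−6)·(6+1)^{6−1} = 1 · 16807 = 16807 [KW]
E.g. (2,6,6,5,4,4) → sorted (2,4,4,5,6,6): b_1=2>1, not a PF.
So 46656 − 16807 = 29849 fail.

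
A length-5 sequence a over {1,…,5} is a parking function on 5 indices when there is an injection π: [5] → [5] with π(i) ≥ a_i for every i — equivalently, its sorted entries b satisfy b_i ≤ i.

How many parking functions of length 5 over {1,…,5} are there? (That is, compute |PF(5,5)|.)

|PF(5,5)| = (6−5)·6^(5−1) = 1 · 1296 = 1296 (Pollak)
Check (1,4,2,3,4) → sorted (1,2,3,4,4): b_i ≤ i ∀i, a PF.

1296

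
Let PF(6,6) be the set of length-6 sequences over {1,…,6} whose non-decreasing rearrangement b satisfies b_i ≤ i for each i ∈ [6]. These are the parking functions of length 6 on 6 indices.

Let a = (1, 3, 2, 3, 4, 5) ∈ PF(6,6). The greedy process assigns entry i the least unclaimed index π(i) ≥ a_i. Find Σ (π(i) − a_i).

3

Σπ(i) = 1+…+6 = 21; Σa = 1+3+2+3+4+5 = 18; disp = 21−18 = 3.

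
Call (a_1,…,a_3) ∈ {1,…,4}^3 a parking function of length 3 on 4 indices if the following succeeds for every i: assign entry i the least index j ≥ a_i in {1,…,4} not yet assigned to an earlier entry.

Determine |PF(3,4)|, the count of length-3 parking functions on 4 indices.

#PF = (4−3+1)·(4+1)^(3−1) = 2·25 = 50 (Pollak)
One tuple (1,4,2) → sorted (1,2,4): b_i ≤ 1+i ∀i, a PF.

50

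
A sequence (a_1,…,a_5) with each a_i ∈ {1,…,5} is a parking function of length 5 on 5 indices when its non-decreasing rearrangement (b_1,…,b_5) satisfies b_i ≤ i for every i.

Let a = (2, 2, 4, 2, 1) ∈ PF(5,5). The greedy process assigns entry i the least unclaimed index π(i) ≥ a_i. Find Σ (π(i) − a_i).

4

Σπ = 15 ({1..5} each once); Σa = 2+2+4+2+1 = 11; disp = 15−11 = 4.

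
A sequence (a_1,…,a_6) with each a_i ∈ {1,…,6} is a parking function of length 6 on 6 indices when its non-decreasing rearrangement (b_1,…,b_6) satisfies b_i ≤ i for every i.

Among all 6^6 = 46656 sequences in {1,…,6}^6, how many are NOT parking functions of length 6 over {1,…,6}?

29849

#PF = (6−6+1)·(6+1)^(6−1) = 1×16807 = 16807 (Pollak)
E.g. (2,6,1,1,6,2) → sorted (1,1,2,2,6,6): b_5=6>5, not a PF.
So 46656 − 16807 = 29849 fail.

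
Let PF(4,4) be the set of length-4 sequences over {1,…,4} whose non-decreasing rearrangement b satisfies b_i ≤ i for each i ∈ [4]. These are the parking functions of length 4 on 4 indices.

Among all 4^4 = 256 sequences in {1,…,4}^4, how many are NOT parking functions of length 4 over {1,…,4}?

|PF(4,4)| = (5−4)·5^(4−1) = 1·125 = 125 (Konheim–Weiss)
Check (4,4,2,4) → sorted (2,4,4,4): b_1=2>1, not a PF.
Total 256; non-PF = 256−125 = 131

131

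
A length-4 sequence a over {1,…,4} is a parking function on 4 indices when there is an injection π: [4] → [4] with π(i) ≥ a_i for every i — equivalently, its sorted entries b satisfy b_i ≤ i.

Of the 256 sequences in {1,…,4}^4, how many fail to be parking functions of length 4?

131

|PF(4,4)| = (4+1−4)·(4+1)^{4−1} = 1×125 = 125
E.g. (2,4,4,2) → sorted (2,2,4,4): b_1=2>1, not a PF.
Total 256; non-PF = 256−125 = 131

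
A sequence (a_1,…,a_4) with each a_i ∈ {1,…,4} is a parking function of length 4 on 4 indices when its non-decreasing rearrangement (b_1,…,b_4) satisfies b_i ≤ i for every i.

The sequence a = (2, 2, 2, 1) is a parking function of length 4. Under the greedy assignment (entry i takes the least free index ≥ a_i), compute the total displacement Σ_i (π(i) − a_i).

3

Σπ = 4·5/2 = 10 (π permutes [4]); Σa = 2+2+2+1 = 7; disp = 10−7 = 3.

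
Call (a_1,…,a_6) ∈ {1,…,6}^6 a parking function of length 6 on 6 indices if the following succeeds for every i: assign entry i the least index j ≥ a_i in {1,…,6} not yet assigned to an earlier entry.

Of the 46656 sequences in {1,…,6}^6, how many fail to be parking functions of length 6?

|PF| = (6+1−6)·(6+1)^{6−1} = 1×16807 = 16807 (Pollak)
Check (6,2,1,6,5,1) → sorted (1,1,2,5,6,6): b_4=5>4, not a PF.
Total 46656; non-PF = 46656−16807 = 29849

29849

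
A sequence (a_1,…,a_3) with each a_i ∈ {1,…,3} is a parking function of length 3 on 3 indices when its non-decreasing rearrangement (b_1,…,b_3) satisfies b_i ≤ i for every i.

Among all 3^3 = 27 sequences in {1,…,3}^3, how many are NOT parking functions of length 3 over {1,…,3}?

11

|PF(3,3)| = (4−3)·4^(3−1) = 1 · 16 = 16 [KW]
Example (3,2,2) → sorted (2,2,3): b_1=2>1, not a PF.
Total 27; non-PF = 27−16 = 11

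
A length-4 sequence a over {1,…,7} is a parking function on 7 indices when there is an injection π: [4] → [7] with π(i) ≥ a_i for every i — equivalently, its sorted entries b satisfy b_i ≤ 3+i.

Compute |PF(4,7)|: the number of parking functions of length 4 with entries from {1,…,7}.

|PF(4,7)| = (8−4)·8^(4−1) = 4 · 512 = 2048
Check (2,3,2,3) → sorted (2,2,3,3): b_i ≤ 3+i ∀i, a PF.

2048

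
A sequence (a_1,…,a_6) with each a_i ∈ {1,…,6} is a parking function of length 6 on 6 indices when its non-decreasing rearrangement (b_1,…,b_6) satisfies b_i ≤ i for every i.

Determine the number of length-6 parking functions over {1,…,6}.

16807

|PF(6,6)| = 1·7^5 = 1×16807 = 16807 (Pollak)
One tuple (2,4,4,1,1,5) → sorted (1,1,2,4,4,5): b_i ≤ i ∀i, a PF.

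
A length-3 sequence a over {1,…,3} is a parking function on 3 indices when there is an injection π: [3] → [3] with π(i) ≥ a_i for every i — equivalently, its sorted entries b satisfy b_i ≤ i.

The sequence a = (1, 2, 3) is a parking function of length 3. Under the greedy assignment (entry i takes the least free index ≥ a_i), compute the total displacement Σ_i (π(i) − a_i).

Σπ(i) = 1+…+3 = 6; Σa = 1+2+3 = 6; disp = 6−6 = 0.

0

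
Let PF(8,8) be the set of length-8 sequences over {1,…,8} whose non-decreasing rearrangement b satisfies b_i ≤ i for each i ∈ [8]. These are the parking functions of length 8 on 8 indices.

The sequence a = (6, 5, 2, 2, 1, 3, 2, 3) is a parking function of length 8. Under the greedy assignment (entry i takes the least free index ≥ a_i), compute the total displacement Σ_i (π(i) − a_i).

Σπ = 8·9/2 = 36 (π permutes [8]); Σa = 6+5+2+2+1+3+2+3 = 24; disp = 36−24 = 12.

12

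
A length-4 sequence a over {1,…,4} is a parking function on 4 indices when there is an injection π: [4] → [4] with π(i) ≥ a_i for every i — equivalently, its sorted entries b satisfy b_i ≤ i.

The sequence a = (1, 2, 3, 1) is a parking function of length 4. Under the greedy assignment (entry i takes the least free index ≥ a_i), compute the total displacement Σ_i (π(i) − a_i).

3

Σπ(i) = 1+…+4 = 10; Σa = 1+2+3+1 = 7; disp = 10−7 = 3.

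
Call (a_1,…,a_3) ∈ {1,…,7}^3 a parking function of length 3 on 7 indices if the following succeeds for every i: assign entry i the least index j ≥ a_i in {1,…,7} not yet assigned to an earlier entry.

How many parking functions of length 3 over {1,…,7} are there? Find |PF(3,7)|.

320

|PF| = (7+1−3)·(7+1)^{3−1} = 5×64 = 320 [KW]
One tuple (3,7,6) → sorted (3,6,7): b_i ≤ 4+i ∀i, a PF.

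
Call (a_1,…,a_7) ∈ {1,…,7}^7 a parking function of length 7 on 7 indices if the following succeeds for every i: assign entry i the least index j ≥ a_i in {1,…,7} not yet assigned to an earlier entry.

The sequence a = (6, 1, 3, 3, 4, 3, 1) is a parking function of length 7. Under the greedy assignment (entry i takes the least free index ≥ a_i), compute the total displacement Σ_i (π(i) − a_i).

7

Σπ(i) = 1+…+7 = 28; Σa = 6+1+3+3+4+3+1 = 21; disp = 28−21 = 7.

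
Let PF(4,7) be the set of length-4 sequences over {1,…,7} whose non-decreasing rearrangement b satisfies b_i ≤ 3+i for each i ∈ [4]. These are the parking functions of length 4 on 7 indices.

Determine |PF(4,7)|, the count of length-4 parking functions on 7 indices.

2048

|PF| = (7−4+1)·(7+1)^(4−1) = 4 · 512 = 2048 [KW]
E.g. (4,1,7,6) → sorted (1,4,6,7): b_i ≤ 3+i ∀i, a PF.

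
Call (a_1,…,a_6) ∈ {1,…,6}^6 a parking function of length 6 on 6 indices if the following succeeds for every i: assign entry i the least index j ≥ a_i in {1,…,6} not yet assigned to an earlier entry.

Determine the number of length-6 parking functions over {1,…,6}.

|PF| = (7−6)·7^(6−1) = 1·16807 = 16807
One tuple (3,5,6,1,4,1) → sorted (1,1,3,4,5,6): b_i ≤ i ∀i, a PF.

16807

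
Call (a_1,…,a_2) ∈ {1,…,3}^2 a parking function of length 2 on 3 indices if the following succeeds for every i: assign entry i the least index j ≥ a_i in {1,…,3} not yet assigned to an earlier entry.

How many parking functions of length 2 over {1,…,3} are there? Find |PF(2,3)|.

#PF = 2·4^1 = 2×4 = 8 (Pollak)
Check (3,1) → sorted (1,3): b_i ≤ 1+i ∀i, a PF.

8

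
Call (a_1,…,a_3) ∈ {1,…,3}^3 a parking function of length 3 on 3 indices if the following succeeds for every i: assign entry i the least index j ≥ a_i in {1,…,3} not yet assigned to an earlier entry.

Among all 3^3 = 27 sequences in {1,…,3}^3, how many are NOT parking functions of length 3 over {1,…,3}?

|PF| = (3−3+1)·(3+1)^(3−1) = 1×16 = 16 [KW]
One tuple (3,2,3) → sorted (2,3,3): b_1=2>1, not a PF.
Total 27; non-PF = 27−16 = 11

11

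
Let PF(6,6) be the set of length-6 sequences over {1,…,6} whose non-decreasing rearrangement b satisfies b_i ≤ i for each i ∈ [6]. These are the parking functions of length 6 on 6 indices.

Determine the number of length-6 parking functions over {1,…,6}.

Count = (6−6+1)·(6+1)^(6−1) = 1 · 16807 = 16807 (Konheim–Weiss)
Check (1,3,1,6,2,1) → sorted (1,1,1,2,3,6): b_i ≤ i ∀i, a PF.

16807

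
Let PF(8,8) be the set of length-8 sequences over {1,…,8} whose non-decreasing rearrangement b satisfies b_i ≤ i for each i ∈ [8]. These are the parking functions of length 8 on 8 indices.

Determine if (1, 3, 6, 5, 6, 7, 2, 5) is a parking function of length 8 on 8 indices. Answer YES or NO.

Order a: b = (1, 2, 3, 5, 5, 6, 6, 7).
  b_1=1 ≤ 1
  b_2=2 ≤ 2
  b_3=3 ≤ 3
  b_4=5 > 4
  fails at i=4 ⇒ NO

NO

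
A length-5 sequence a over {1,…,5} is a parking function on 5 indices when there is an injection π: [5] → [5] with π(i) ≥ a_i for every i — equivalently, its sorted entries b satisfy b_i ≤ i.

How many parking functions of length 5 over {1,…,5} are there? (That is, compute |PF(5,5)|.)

#PF = (6−5)·6^(5−1) = 1×1296 = 1296
E.g. (5,3,1,1,3) → sorted (1,1,3,3,5): b_i ≤ i ∀i, a PF.

1296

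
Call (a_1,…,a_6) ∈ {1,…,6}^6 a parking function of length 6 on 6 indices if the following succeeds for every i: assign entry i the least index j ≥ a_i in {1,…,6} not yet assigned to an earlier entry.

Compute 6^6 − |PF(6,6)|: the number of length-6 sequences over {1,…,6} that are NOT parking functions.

#PF = (7−6)·7^(6−1) = 1·16807 = 16807 [KW]
Example (3,4,1,5,5,5) → sorted (1,3,4,5,5,5): b_2=3>2, not a PF.
So 46656 − 16807 = 29849 fail.

29849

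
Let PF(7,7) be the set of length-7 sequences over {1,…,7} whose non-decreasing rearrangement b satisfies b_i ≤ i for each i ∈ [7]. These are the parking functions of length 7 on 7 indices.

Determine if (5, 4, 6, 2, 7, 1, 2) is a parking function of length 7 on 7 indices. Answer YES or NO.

Rearranged: b = (1, 2, 2, 4, 5, 6, 7).
  b_1=1 ≤ 1
  b_2=2 ≤ 2
  b_3=2 ≤ 3
  b_4=4 ≤ 4
  b_5=5 ≤ 5
  b_6=6 ≤ 6
  b_7=7 ≤ 7
All bounds hold ⇒ YES

YES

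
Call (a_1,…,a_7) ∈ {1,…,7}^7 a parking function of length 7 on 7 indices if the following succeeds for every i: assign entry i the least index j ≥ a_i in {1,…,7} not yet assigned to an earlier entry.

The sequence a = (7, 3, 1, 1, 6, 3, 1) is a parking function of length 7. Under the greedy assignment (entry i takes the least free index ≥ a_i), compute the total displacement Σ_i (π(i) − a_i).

Σπ = 7·8/2 = 28 (π permutes [7]); Σa = 7+3+1+1+6+3+1 = 22; disp = 28−22 = 6.

6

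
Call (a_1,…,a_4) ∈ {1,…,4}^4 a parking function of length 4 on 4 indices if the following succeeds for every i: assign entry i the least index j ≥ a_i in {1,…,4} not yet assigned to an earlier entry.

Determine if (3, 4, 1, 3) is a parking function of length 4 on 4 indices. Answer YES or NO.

NO

Sorted: b = (1, 3, 3, 4).
  b_1=1 ≤ 1
  b_2=3 > 2
  fails at i=2 ⇒ NO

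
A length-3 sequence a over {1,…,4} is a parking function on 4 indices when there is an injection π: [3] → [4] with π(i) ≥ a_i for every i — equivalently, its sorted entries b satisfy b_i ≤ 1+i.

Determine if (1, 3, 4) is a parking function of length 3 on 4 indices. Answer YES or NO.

Rearranged: b = (1, 3, 4).
  b_1=1 ≤ 2
  b_2=3 ≤ 3
  b_3=4 ≤ 4
All bounds hold ⇒ YES

YES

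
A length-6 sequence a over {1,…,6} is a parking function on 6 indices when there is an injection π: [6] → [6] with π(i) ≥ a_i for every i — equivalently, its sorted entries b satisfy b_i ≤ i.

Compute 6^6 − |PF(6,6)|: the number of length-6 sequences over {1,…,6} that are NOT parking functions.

29849

Count = (6−6+1)·(6+1)^(6−1) = 1·16807 = 16807
Check (4,6,1,6,4,4) → sorted (1,4,4,4,6,6): b_2=4>2, not a PF.
6^6 − 16807 = 46656 − 16807 = 29849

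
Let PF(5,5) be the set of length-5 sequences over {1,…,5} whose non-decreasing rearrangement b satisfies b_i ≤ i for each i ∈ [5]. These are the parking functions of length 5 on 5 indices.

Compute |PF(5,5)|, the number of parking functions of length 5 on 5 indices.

1296

#PF = (5−5+1)·(5+1)^(5−1) = 1 · 1296 = 1296 [KW]
Example (2,3,5,2,1) → sorted (1,2,2,3,5): b_i ≤ i ∀i, a PF.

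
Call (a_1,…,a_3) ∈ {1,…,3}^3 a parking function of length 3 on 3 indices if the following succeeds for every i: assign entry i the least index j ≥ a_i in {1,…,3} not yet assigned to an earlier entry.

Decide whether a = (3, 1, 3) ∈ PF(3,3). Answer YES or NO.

Order a: b = (1, 3, 3).
  b_1=1 ≤ 1
  b_2=3 > 2
  fails at i=2 ⇒ NO

NO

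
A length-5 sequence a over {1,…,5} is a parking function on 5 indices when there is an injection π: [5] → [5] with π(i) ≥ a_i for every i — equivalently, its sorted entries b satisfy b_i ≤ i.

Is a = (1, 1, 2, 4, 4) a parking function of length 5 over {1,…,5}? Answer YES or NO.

YES

Sorted: b = (1, 1, 2, 4, 4).
  b_1=1 ≤ 1
  b_2=1 ≤ 2
  b_3=2 ≤ 3
  b_4=4 ≤ 4
  b_5=4 ≤ 5
All bounds hold ⇒ YES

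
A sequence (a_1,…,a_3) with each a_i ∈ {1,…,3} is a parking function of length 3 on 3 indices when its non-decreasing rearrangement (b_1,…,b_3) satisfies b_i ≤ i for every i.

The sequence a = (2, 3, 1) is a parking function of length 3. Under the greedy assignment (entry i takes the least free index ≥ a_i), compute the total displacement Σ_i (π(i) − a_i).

0

Σπ(i) = 1+…+3 = 6; Σa = 2+3+1 = 6; disp = 6−6 = 0.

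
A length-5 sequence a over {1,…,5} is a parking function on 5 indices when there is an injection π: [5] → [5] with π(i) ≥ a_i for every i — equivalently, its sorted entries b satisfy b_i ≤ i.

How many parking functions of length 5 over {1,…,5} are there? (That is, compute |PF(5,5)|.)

Count = (5−5+1)·(5+1)^(5−1) = 1·1296 = 1296
Example (1,3,1,3,2) → sorted (1,1,2,3,3): b_i ≤ i ∀i, a PF.

1296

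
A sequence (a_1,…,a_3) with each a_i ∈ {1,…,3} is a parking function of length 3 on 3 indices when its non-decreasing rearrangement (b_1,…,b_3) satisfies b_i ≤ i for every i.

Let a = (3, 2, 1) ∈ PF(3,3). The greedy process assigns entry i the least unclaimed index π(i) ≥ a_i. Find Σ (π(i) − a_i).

0

Σπ = 6 ({1..3} each once); Σa = 3+2+1 = 6; disp = 6−6 = 0.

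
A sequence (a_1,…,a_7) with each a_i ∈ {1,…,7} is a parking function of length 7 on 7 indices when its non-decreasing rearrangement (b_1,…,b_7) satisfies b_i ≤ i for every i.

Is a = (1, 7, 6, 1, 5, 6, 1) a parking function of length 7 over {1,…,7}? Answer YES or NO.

NO

Rearranged: b = (1, 1, 1, 5, 6, 6, 7).
  b_1=1 ≤ 1
  b_2=1 ≤ 2
  b_3=1 ≤ 3
  b_4=5 > 4
  fails at i=4 ⇒ NO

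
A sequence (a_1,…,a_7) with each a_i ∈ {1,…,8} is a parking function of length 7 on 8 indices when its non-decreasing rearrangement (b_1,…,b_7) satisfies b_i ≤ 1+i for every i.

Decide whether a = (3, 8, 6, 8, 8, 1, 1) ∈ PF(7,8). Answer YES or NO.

NO

Sorted: b = (1, 1, 3, 6, 8, 8, 8).
  b_1=1 ≤ 2
  b_2=1 ≤ 3
  b_3=3 ≤ 4
  b_4=6 > 5
  fails at i=4 ⇒ NO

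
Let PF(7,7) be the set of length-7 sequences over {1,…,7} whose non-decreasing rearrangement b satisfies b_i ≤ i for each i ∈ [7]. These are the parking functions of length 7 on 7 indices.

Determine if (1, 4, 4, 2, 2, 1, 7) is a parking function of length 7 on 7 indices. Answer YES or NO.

YES

Sorted: b = (1, 1, 2, 2, 4, 4, 7).
  b_1=1 ≤ 1
  b_2=1 ≤ 2
  b_3=2 ≤ 3
  b_4=2 ≤ 4
  b_5=4 ≤ 5
  b_6=4 ≤ 6
  b_7=7 ≤ 7
All bounds hold ⇒ YES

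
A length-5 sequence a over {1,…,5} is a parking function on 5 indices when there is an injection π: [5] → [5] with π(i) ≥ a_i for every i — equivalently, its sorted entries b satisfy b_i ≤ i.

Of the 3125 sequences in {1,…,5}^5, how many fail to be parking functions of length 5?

1829

#PF = 1·6^4 = 1·1296 = 1296 (Konheim–Weiss)
E.g. (3,5,3,3,3) → sorted (3,3,3,3,5): b_1=3>1, not a PF.
5^5 − 1296 = 3125 − 1296 = 1829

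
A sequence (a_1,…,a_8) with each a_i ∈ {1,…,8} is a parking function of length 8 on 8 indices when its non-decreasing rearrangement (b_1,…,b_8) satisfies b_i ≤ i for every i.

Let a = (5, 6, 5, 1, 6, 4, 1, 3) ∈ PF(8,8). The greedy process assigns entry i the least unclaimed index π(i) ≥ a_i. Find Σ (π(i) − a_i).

Σπ = 36 ({1..8} each once); Σa = 5+6+5+1+6+4+1+3 = 31; disp = 36−31 = 5.

5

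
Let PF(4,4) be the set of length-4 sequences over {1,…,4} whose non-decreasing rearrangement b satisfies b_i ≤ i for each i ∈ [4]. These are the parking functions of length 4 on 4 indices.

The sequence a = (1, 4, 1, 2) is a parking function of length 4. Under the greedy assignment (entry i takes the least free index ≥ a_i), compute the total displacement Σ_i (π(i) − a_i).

Σπ(i) = 1+…+4 = 10; Σa = 1+4+1+2 = 8; disp = 10−8 = 2.

2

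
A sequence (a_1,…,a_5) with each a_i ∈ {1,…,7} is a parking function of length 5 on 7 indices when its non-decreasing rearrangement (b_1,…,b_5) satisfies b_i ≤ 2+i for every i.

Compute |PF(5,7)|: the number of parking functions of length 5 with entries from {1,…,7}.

|PF| = (7+1−5)·(7+1)^{5−1} = 3·4096 = 12288 (Pollak)
One tuple (7,5,3,1,6) → sorted (1,3,5,6,7): b_i ≤ 2+i ∀i, a PF.

12288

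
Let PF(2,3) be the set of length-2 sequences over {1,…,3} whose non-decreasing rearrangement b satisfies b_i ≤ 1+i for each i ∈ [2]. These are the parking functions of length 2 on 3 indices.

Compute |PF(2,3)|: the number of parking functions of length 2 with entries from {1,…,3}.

|PF(2,3)| = (3−2+1)·(3+1)^(2−1) = 2 · 4 = 8 (Konheim–Weiss)
Check (1,1) → sorted (1,1): b_i ≤ 1+i ∀i, a PF.

8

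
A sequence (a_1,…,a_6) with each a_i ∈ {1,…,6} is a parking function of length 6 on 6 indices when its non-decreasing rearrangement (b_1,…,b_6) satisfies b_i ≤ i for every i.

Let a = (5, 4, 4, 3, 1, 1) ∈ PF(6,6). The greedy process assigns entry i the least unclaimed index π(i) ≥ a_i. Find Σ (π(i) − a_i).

3

Σπ = 21 ({1..6} each once); Σa = 5+4+4+3+1+1 = 18; disp = 21−18 = 3.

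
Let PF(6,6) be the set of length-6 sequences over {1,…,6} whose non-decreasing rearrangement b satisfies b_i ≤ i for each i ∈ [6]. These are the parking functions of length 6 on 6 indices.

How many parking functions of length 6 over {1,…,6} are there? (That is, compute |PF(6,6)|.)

#PF = (6+1−6)·(6+1)^{6−1} = 1×16807 = 16807 (Konheim–Weiss)
Check (1,1,3,6,3,2) → sorted (1,1,2,3,3,6): b_i ≤ i ∀i, a PF.

16807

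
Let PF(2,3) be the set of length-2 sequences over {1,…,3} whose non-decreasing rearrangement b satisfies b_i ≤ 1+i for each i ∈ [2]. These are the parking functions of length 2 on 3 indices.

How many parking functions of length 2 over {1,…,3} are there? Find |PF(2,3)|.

Count = (4−2)·4^(2−1) = 2·4 = 8 (Konheim–Weiss)
E.g. (2,1) → sorted (1,2): b_i ≤ 1+i ∀i, a PF.

8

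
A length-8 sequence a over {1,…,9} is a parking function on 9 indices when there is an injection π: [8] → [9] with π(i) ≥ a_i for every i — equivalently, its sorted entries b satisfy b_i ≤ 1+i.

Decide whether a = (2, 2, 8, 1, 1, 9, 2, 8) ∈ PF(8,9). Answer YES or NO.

Rearranged: b = (1, 1, 2, 2, 2, 8, 8, 9).
  b_1=1 ≤ 2
  b_2=1 ≤ 3
  b_3=2 ≤ 4
  b_4=2 ≤ 5
  b_5=2 ≤ 6
  b_6=8 > 7
  fails at i=6 ⇒ NO

NO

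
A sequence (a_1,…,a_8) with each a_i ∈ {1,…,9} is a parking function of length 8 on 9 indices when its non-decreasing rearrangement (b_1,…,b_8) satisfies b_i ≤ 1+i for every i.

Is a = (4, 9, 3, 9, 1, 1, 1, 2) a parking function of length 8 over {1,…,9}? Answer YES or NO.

Order a: b = (1, 1, 1, 2, 3, 4, 9, 9).
  b_1=1 ≤ 2
  b_2=1 ≤ 3
  b_3=1 ≤ 4
  b_4=2 ≤ 5
  b_5=3 ≤ 6
  b_6=4 ≤ 7
  b_7=9 > 8
  fails at i=7 ⇒ NO

NO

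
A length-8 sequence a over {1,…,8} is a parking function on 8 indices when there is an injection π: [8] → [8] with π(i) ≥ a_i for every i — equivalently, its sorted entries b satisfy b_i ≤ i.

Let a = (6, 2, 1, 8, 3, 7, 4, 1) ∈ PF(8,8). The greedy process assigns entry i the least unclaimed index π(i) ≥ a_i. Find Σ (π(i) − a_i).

Σπ = 8·9/2 = 36 (π permutes [8]); Σa = 6+2+1+8+3+7+4+1 = 32; disp = 36−32 = 4.

4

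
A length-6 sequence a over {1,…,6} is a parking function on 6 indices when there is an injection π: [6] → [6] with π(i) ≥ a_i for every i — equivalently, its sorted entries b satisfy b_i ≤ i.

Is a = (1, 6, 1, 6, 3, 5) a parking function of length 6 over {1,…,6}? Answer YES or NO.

NO

Rearranged: b = (1, 1, 3, 5, 6, 6).
  b_1=1 ≤ 1
  b_2=1 ≤ 2
  b_3=3 ≤ 3
  b_4=5 > 4
  fails at i=4 ⇒ NO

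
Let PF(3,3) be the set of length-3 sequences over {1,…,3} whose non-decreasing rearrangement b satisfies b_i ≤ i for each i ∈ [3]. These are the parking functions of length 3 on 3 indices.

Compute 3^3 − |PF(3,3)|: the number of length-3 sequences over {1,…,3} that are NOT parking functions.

11

Count = (4−3)·4^(3−1) = 1 · 16 = 16 [KW]
Example (2,2,2) → sorted (2,2,2): b_1=2>1, not a PF.
So 27 − 16 = 11 fail.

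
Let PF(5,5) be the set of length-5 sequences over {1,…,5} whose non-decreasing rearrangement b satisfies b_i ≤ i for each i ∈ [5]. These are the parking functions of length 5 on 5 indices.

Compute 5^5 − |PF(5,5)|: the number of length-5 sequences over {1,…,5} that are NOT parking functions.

|PF| = (5−5+1)·(5+1)^(5−1) = 1 · 1296 = 1296
E.g. (5,4,3,5,4) → sorted (3,4,4,5,5): b_1=3>1, not a PF.
Total 3125; non-PF = 3125−1296 = 1829

1829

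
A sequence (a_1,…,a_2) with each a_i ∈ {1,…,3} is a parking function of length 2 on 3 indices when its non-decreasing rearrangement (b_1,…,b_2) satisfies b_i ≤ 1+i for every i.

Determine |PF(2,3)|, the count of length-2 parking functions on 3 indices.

|PF(2,3)| = (4−2)·4^(2−1) = 2×4 = 8
Example (3,2) → sorted (2,3): b_i ≤ 1+i ∀i, a PF.

8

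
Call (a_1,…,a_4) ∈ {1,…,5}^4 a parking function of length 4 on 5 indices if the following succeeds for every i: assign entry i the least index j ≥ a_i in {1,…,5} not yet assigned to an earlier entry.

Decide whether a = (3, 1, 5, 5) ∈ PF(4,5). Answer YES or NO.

NO

Sorted: b = (1, 3, 5, 5).
  b_1=1 ≤ 2
  b_2=3 ≤ 3
  b_3=5 > 4
  fails at i=3 ⇒ NO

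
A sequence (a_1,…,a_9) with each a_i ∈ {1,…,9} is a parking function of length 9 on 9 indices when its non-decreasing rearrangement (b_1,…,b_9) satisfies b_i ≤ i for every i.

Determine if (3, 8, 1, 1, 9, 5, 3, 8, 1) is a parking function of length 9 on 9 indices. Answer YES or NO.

NO

Order a: b = (1, 1, 1, 3, 3, 5, 8, 8, 9).
  b_1=1 ≤ 1
  b_2=1 ≤ 2
  b_3=1 ≤ 3
  b_4=3 ≤ 4
  b_5=3 ≤ 5
  b_6=5 ≤ 6
  b_7=8 > 7
  fails at i=7 ⇒ NO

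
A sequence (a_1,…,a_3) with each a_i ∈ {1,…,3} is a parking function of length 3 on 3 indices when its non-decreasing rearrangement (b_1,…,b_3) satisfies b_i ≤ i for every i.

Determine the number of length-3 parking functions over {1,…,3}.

16

Count = (3−3+1)·(3+1)^(3−1) = 1×16 = 16 (Pollak)
Example (1,2,2) → sorted (1,2,2): b_i ≤ i ∀i, a PF.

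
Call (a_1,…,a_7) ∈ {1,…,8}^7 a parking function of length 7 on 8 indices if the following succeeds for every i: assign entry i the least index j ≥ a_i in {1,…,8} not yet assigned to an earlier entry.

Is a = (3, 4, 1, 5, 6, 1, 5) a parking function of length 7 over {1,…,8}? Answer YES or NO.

YES

Rearranged: b = (1, 1, 3, 4, 5, 5, 6).
  b_1=1 ≤ 2
  b_2=1 ≤ 3
  b_3=3 ≤ 4
  b_4=4 ≤ 5
  b_5=5 ≤ 6
  b_6=5 ≤ 7
  b_7=6 ≤ 8
All bounds hold ⇒ YES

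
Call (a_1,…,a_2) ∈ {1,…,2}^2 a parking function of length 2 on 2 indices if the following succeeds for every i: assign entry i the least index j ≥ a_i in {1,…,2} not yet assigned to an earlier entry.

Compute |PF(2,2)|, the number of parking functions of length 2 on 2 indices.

3

|PF| = (3−2)·3^(2−1) = 1×3 = 3 (Konheim–Weiss)
Check (2,1) → sorted (1,2): b_i ≤ i ∀i, a PF.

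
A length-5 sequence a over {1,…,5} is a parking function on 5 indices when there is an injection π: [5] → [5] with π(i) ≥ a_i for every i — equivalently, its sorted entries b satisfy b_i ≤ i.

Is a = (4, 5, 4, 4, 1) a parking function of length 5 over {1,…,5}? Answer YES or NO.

Order a: b = (1, 4, 4, 4, 5).
  b_1=1 ≤ 1
  b_2=4 > 2
  fails at i=2 ⇒ NO

NO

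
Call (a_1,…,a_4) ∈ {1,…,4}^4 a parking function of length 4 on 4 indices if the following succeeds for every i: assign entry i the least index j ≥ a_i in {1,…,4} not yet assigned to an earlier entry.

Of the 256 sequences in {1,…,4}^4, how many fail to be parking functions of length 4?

131

Count = 1·5^3 = 1 · 125 = 125
One tuple (2,2,2,4) → sorted (2,2,2,4): b_1=2>1, not a PF.
Total 256; non-PF = 256−125 = 131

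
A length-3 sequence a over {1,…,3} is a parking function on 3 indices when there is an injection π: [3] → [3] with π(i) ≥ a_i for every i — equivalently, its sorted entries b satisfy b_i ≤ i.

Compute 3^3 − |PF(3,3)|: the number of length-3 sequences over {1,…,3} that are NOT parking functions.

11

Count = (4−3)·4^(3−1) = 1×16 = 16
E.g. (3,3,2) → sorted (2,3,3): b_1=2>1, not a PF.
Total 27; non-PF = 27−16 = 11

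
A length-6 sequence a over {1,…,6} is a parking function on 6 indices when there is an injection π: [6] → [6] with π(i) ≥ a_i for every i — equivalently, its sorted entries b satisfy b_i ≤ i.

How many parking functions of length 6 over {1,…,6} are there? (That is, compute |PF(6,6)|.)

16807

#PF = (7−6)·7^(6−1) = 1×16807 = 16807 (Pollak)
One tuple (3,4,1,3,4,2) → sorted (1,2,3,3,4,4): b_i ≤ i ∀i, a PF.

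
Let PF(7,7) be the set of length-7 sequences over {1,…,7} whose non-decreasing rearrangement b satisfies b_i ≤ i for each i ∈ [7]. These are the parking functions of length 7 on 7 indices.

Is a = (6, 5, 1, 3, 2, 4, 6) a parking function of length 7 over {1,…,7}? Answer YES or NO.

YES

Rearranged: b = (1, 2, 3, 4, 5, 6, 6).
  b_1=1 ≤ 1
  b_2=2 ≤ 2
  b_3=3 ≤ 3
  b_4=4 ≤ 4
  b_5=5 ≤ 5
  b_6=6 ≤ 6
  b_7=6 ≤ 7
All bounds hold ⇒ YES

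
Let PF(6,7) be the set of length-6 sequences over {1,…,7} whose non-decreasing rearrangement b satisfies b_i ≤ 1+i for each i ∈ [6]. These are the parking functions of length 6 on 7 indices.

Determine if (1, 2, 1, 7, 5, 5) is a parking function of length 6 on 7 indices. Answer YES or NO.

Rearranged: b = (1, 1, 2, 5, 5, 7).
  b_1=1 ≤ 2
  b_2=1 ≤ 3
  b_3=2 ≤ 4
  b_4=5 ≤ 5
  b_5=5 ≤ 6
  b_6=7 ≤ 7
All bounds hold ⇒ YES

YES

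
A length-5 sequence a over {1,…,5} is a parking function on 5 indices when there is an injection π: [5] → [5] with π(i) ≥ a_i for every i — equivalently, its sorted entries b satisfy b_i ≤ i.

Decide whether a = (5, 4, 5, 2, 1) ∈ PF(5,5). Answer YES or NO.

NO

Sorted: b = (1, 2, 4, 5, 5).
  b_1=1 ≤ 1
  b_2=2 ≤ 2
  b_3=4 > 3
  fails at i=3 ⇒ NO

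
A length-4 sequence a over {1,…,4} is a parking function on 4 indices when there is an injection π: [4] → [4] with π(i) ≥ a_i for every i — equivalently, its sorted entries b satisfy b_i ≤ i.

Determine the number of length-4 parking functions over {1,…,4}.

|PF(4,4)| = (5−4)·5^(4−1) = 1×125 = 125 [KW]
One tuple (1,4,2,2) → sorted (1,2,2,4): b_i ≤ i ∀i, a PF.

125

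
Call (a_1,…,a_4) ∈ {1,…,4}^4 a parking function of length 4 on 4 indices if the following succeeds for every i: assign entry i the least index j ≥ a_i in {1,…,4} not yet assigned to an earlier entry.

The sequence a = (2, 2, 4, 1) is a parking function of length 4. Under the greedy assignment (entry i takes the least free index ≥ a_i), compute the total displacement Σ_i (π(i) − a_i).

1

Σπ = 10 ({1..4} each once); Σa = 2+2+4+1 = 9; disp = 10−9 = 1.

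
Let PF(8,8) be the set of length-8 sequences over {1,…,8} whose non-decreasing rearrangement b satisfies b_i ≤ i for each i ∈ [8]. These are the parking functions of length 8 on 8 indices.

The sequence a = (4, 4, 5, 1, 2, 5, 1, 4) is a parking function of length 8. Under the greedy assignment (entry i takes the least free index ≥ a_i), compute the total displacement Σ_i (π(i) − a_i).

10

Σπ = 8·9/2 = 36 (π permutes [8]); Σa = 4+4+5+1+2+5+1+4 = 26; disp = 36−26 = 10.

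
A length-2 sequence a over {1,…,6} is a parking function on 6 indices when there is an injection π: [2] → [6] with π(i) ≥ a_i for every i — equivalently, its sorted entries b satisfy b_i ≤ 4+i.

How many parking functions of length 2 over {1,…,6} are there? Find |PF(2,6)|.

35

Count = 5·7^1 = 5×7 = 35 [KW]
Example (1,5) → sorted (1,5): b_i ≤ 4+i ∀i, a PF.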